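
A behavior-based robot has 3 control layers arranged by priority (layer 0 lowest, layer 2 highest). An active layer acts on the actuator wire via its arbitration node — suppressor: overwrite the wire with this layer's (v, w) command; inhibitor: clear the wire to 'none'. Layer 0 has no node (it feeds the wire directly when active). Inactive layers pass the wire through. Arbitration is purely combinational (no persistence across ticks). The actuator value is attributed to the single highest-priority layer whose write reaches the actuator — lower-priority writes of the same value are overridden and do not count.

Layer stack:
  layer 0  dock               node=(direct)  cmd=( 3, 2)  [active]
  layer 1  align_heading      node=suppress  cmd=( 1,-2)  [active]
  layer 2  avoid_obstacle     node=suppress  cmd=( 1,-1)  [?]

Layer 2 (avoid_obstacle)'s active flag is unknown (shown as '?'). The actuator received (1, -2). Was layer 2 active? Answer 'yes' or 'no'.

no

If layer 2 is active=yes:
  actuator would be (1, -1)
If layer 2 is active=no:
  actuator would be (1, -2)
Observed (1, -2), so layer 2 was idle.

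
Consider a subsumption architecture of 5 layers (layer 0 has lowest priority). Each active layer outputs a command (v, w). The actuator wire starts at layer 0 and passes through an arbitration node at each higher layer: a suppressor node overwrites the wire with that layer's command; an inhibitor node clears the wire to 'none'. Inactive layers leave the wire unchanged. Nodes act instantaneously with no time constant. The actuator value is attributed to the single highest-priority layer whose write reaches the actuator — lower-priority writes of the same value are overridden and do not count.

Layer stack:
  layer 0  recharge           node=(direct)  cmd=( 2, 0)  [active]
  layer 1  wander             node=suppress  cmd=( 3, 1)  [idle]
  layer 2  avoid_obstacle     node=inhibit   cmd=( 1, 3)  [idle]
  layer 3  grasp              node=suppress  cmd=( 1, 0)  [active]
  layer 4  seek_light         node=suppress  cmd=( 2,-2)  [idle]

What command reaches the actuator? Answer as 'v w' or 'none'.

layer 0 (recharge) active — direct: (2, 0)
layer 1 (wander) idle — unchanged: (2, 0)
layer 2 (avoid_obstacle) idle — unchanged: (2, 0)
layer 3 (grasp) active — suppresses: (1, 0)
layer 4 (seek_light) idle — unchanged: (1, 0)
→ actuator (1, 0)

1 0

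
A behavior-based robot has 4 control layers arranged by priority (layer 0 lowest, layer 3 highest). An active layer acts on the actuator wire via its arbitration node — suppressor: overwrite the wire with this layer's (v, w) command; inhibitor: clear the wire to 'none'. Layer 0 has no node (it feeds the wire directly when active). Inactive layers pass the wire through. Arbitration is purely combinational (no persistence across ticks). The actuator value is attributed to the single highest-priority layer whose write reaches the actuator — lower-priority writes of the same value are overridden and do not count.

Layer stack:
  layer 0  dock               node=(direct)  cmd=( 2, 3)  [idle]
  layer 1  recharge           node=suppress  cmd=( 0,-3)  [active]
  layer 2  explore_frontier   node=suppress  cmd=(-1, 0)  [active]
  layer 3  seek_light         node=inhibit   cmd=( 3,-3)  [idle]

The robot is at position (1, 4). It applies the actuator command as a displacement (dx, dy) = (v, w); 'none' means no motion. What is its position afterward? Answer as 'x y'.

0 4

[0] dock off; wire := none
[1] recharge on (suppress); wire := (0, -3)
[2] explore_frontier on (suppress); wire := (-1, 0)
[3] seek_light off; pass (-1, 0)
output (-1, 0)
position: (1, 4) + (-1, 0) = (0, 4)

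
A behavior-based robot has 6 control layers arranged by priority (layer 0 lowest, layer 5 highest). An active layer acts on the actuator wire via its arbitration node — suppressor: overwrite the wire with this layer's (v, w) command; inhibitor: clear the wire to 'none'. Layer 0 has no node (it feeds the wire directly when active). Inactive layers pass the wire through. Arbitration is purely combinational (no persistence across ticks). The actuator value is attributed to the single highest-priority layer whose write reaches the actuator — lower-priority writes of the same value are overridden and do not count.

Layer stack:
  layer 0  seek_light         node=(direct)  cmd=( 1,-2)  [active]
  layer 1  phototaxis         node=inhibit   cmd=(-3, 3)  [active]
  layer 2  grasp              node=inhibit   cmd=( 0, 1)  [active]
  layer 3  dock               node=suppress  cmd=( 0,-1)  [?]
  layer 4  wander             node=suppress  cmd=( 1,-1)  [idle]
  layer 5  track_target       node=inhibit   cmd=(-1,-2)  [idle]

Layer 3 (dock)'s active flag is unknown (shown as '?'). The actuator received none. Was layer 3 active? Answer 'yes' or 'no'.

If layer 3 is active=yes:
  actuator would be (0, -1)
If layer 3 is active=no:
  actuator would be none
Observed none, so layer 3 was idle.

no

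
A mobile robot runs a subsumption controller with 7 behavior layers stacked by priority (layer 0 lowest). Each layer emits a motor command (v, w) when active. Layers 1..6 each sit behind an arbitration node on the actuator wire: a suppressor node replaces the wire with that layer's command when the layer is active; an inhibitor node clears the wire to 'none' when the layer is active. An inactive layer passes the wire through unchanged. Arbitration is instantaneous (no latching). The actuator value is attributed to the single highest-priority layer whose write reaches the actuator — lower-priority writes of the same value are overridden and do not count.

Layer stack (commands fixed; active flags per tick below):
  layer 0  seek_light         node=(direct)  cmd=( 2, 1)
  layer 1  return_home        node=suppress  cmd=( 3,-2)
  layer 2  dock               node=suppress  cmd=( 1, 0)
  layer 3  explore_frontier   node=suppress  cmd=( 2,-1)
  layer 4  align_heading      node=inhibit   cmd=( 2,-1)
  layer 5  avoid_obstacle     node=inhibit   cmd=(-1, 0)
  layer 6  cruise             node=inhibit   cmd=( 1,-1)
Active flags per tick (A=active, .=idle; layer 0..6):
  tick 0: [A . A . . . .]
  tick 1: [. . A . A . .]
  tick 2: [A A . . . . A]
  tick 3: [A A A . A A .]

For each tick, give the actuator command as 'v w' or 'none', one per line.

1 0
none
none
none

tick 0:
  [0] seek_light on; wire := (2, 1)
  [1] return_home off; pass (2, 1)
  [2] dock on (suppress); wire := (1, 0)
  [3] explore_frontier off; pass (1, 0)
  [4] align_heading off; pass (1, 0)
  [5] avoid_obstacle off; pass (1, 0)
  [6] cruise off; pass (1, 0)
  output (1, 0)
tick 1:
  [0] seek_light off; wire := none
  [1] return_home off; pass none
  [2] dock on (suppress); wire := (1, 0)
  [3] explore_frontier off; pass (1, 0)
  [4] align_heading on (inhibit); wire := none
  [5] avoid_obstacle off; pass none
  [6] cruise off; pass none
  output none
tick 2:
  [0] seek_light on; wire := (2, 1)
  [1] return_home on (suppress); wire := (3, -2)
  [2] dock off; pass (3, -2)
  [3] explore_frontier off; pass (3, -2)
  [4] align_heading off; pass (3, -2)
  [5] avoid_obstacle off; pass (3, -2)
  [6] cruise on (inhibit); wire := none
  output none
tick 3:
  [0] seek_light on; wire := (2, 1)
  [1] return_home on (suppress); wire := (3, -2)
  [2] dock on (suppress); wire := (1, 0)
  [3] explore_frontier off; pass (1, 0)
  [4] align_heading on (inhibit); wire := none
  [5] avoid_obstacle on (inhibit); wire := none
  [6] cruise off; pass none
  output none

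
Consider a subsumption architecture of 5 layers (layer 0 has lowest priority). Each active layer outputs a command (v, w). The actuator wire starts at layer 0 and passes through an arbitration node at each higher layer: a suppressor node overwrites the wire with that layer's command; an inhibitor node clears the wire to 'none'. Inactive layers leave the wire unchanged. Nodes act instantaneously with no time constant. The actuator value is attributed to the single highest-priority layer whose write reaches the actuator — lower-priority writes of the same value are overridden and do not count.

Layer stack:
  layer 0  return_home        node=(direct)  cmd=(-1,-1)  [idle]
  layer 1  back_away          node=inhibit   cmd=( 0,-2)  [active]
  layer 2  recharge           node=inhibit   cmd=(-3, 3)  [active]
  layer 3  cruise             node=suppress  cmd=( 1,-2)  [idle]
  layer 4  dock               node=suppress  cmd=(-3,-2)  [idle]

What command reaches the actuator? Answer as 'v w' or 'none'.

L0 return_home: idle → wire = none
L1 back_away: active, inhibitor → wire = none
L2 recharge: active, inhibitor → wire = none
L3 cruise: idle → wire stays none
L4 dock: idle → wire stays none
actuator = none

none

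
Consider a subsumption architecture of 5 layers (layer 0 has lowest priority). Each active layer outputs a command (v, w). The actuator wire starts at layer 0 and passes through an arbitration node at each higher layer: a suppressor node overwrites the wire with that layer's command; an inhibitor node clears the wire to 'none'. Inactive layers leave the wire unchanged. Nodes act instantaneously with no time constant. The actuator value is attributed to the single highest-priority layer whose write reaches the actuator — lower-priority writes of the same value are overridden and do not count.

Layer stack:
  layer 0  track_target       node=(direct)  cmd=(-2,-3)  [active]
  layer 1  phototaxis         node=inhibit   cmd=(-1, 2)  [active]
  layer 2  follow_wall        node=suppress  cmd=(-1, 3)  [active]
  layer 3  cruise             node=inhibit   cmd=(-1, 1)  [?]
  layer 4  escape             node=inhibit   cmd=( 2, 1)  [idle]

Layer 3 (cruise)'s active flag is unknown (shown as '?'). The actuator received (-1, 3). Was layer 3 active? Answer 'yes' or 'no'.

no

If layer 3 is active=yes:
  actuator would be none
If layer 3 is active=no:
  actuator would be (-1, 3)
Observed (-1, 3), so layer 3 was idle.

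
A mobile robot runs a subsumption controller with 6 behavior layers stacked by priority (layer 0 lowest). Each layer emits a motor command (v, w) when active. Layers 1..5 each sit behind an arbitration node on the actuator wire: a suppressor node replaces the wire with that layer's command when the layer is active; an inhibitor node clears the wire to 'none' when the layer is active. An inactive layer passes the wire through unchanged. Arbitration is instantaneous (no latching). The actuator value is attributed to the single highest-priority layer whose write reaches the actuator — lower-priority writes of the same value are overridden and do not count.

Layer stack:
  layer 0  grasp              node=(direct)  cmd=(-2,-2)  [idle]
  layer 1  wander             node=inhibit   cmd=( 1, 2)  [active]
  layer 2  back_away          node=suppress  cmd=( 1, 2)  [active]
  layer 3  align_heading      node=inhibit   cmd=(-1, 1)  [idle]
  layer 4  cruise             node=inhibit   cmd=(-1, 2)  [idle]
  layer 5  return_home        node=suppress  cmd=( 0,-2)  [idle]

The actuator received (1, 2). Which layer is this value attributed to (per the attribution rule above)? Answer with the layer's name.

layer 0 (grasp) idle — none
layer 1 (wander) active — inhibits: none
layer 2 (back_away) active — suppresses: (1, 2)
layer 3 (align_heading) idle — unchanged: (1, 2)
layer 4 (cruise) idle — unchanged: (1, 2)
layer 5 (return_home) idle — unchanged: (1, 2)
→ actuator (1, 2)
last writer: layer 2 = back_away

back_away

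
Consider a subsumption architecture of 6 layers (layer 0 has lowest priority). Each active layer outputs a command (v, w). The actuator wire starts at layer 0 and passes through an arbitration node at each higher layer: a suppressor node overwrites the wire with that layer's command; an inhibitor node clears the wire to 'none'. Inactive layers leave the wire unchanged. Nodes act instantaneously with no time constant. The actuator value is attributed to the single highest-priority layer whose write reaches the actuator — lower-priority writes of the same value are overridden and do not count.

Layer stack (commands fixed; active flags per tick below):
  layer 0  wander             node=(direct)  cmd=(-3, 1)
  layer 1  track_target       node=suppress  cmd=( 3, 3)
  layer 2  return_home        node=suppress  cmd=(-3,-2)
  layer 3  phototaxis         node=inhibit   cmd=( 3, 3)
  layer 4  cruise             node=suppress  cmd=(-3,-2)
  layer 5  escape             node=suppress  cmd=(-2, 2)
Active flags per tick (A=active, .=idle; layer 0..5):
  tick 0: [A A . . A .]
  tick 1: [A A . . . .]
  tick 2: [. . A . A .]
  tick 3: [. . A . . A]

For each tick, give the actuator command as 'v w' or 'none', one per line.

-3 -2
3 3
-3 -2
-2 2

tick 0:
  layer 0 (wander) active — direct: (-3, 1)
  layer 1 (track_target) active — suppresses: (3, 3)
  layer 2 (return_home) idle — unchanged: (3, 3)
  layer 3 (phototaxis) idle — unchanged: (3, 3)
  layer 4 (cruise) active — suppresses: (-3, -2)
  layer 5 (escape) idle — unchanged: (-3, -2)
  → actuator (-3, -2)
tick 1:
  layer 0 (wander) active — direct: (-3, 1)
  layer 1 (track_target) active — suppresses: (3, 3)
  layer 2 (return_home) idle — unchanged: (3, 3)
  layer 3 (phototaxis) idle — unchanged: (3, 3)
  layer 4 (cruise) idle — unchanged: (3, 3)
  layer 5 (escape) idle — unchanged: (3, 3)
  → actuator (3, 3)
tick 2:
  layer 0 (wander) idle — none
  layer 1 (track_target) idle — unchanged: none
  layer 2 (return_home) active — suppresses: (-3, -2)
  layer 3 (phototaxis) idle — unchanged: (-3, -2)
  layer 4 (cruise) active — suppresses: (-3, -2)
  layer 5 (escape) idle — unchanged: (-3, -2)
  → actuator (-3, -2)
tick 3:
  layer 0 (wander) idle — none
  layer 1 (track_target) idle — unchanged: none
  layer 2 (return_home) active — suppresses: (-3, -2)
  layer 3 (phototaxis) idle — unchanged: (-3, -2)
  layer 4 (cruise) idle — unchanged: (-3, -2)
  layer 5 (escape) active — suppresses: (-2, 2)
  → actuator (-2, 2)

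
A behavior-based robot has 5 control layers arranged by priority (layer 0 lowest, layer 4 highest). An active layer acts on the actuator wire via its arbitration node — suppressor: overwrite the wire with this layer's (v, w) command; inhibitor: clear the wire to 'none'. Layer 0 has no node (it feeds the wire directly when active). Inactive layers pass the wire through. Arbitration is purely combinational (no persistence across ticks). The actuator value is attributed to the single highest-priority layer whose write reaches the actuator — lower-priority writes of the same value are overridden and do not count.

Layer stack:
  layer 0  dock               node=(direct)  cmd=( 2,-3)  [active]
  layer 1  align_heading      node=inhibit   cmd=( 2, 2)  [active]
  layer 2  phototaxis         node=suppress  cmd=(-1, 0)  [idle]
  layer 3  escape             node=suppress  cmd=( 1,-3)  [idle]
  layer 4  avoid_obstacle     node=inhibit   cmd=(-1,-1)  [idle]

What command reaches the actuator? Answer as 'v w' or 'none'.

none

layer 0 (dock) active — direct: (2, -3)
layer 1 (align_heading) active — inhibits: none
layer 2 (phototaxis) idle — unchanged: none
layer 3 (escape) idle — unchanged: none
layer 4 (avoid_obstacle) idle — unchanged: none
→ actuator none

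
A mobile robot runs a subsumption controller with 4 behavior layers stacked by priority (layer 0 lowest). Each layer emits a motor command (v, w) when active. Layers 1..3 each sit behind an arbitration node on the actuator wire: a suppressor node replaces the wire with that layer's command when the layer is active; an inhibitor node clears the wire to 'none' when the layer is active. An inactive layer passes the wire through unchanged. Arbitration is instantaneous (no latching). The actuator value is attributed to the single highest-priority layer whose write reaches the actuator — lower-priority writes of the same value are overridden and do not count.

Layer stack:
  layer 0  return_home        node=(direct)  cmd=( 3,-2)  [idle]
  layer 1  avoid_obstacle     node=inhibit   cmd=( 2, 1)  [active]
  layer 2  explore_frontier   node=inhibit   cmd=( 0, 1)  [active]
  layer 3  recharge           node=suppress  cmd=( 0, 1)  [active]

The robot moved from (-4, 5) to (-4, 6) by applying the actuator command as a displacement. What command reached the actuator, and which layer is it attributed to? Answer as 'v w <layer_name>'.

displacement = (-4, 6) − (-4, 5) = (0, 1)
L0 return_home: idle → wire = none
L1 avoid_obstacle: active, inhibitor → wire = none
L2 explore_frontier: active, inhibitor → wire = none
L3 recharge: active, suppressor → wire = (0, 1)
actuator = (0, 1) — from layer 3 (recharge)

0 1 recharge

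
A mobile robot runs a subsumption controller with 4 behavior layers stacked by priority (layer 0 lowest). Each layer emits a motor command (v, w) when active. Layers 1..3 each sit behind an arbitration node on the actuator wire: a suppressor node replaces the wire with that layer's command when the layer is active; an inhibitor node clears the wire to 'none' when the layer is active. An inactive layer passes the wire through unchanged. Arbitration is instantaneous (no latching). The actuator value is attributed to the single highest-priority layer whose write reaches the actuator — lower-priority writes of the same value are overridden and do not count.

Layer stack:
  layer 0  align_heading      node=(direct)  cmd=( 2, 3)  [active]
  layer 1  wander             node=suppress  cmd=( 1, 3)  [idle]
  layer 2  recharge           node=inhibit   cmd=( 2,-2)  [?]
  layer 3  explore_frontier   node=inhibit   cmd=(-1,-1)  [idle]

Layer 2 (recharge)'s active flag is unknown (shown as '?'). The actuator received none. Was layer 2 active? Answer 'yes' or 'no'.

If layer 2 is active=yes:
  actuator would be none
If layer 2 is active=no:
  actuator would be (2, 3)
Observed none, so layer 2 was active.

yes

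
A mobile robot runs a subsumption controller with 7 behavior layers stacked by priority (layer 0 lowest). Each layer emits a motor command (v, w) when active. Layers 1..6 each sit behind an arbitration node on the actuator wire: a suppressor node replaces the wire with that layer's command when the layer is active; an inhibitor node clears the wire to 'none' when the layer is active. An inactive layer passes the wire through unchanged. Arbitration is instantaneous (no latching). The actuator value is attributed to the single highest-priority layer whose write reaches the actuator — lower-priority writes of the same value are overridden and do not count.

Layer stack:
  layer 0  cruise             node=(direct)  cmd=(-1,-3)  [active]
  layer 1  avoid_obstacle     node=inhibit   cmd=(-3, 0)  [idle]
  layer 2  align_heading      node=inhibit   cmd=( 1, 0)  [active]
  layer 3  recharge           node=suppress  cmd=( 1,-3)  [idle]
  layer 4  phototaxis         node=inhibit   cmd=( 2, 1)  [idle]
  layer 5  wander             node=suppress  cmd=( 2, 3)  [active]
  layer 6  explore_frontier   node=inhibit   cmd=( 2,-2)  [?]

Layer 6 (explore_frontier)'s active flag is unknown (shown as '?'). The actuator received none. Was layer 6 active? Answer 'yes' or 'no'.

yes

If layer 6 is active=yes:
  actuator would be none
If layer 6 is active=no:
  actuator would be (2, 3)
Observed none, so layer 6 was active.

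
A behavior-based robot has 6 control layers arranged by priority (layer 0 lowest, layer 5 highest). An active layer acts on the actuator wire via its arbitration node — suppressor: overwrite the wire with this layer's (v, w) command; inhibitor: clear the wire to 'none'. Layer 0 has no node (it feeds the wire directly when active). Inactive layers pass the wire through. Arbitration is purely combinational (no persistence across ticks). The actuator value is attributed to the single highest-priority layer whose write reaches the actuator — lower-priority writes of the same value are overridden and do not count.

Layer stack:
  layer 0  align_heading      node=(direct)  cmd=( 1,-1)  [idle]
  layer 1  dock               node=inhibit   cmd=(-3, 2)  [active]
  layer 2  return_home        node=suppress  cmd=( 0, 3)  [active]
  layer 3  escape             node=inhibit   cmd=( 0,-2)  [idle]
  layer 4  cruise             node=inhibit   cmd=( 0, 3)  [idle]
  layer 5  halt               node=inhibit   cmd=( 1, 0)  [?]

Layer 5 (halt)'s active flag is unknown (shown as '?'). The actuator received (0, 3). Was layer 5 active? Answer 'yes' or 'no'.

If layer 5 is active=yes:
  actuator would be none
If layer 5 is active=no:
  actuator would be (0, 3)
Observed (0, 3), so layer 5 was idle.

no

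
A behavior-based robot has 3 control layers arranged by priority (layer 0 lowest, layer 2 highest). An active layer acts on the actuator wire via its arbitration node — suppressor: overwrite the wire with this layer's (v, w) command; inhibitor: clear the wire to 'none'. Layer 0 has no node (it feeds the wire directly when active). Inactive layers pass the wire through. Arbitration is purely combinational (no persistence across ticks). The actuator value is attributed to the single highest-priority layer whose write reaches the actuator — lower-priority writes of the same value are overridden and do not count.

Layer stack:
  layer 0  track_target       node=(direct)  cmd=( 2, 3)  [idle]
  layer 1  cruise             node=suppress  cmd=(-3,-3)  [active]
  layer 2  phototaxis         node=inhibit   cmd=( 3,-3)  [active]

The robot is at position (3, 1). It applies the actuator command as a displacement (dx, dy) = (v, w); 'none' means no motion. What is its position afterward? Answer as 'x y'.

L0 track_target: idle → wire = none
L1 cruise: active, suppressor → wire = (-3, -3)
L2 phototaxis: active, inhibitor → wire = none
actuator = none
position: (3, 1) + none = (3, 1)

3 1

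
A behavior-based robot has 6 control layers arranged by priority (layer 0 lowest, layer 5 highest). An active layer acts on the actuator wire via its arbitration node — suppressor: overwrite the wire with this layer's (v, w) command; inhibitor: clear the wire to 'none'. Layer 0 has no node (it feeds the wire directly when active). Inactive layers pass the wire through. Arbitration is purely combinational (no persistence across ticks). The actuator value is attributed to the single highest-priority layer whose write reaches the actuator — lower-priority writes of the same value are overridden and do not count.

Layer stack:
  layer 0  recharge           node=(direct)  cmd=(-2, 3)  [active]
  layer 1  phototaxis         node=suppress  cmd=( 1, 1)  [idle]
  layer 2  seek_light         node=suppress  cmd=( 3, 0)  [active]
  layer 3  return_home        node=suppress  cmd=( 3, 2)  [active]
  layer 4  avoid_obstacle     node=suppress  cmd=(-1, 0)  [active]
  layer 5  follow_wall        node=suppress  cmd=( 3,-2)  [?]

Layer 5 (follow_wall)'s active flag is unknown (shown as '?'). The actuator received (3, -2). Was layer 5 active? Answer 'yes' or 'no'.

If layer 5 is active=yes:
  actuator would be (3, -2)
If layer 5 is active=no:
  actuator would be (-1, 0)
Observed (3, -2), so layer 5 was active.

yes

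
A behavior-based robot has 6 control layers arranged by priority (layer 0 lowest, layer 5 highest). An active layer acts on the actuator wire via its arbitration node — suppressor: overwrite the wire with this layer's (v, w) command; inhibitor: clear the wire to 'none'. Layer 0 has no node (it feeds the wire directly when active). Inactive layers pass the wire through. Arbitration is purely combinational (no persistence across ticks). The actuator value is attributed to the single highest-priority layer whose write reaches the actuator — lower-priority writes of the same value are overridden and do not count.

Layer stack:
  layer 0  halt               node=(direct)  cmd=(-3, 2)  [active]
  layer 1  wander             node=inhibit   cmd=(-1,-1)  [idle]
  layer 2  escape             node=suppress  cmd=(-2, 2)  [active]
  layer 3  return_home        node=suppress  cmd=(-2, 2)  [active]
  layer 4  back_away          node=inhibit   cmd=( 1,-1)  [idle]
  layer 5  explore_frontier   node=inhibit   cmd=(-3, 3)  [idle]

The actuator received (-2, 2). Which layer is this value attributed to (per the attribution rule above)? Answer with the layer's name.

[0] halt on; wire := (-3, 2)
[1] wander off; pass (-3, 2)
[2] escape on (suppress); wire := (-2, 2)
[3] return_home on (suppress); wire := (-2, 2)
[4] back_away off; pass (-2, 2)
[5] explore_frontier off; pass (-2, 2)
output (-2, 2)
last writer: layer 3 = return_home

return_home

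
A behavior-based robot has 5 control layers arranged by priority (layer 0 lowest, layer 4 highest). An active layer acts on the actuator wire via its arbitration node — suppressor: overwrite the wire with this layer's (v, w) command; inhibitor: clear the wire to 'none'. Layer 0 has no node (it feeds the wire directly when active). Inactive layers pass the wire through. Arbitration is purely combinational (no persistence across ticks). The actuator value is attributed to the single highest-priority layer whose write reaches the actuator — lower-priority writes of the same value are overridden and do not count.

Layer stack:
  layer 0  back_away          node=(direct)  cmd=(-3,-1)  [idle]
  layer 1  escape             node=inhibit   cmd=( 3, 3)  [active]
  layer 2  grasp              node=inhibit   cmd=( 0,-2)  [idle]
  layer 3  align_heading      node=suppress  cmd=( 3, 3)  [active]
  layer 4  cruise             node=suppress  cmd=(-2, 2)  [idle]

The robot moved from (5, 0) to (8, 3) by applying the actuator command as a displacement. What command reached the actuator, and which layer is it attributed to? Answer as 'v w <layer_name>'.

displacement = (8, 3) − (5, 0) = (3, 3)
layer 0 (back_away) idle — none
layer 1 (escape) active — inhibits: none
layer 2 (grasp) idle — unchanged: none
layer 3 (align_heading) active — suppresses: (3, 3)
layer 4 (cruise) idle — unchanged: (3, 3)
→ actuator (3, 3) — from layer 3 (align_heading)

3 3 align_heading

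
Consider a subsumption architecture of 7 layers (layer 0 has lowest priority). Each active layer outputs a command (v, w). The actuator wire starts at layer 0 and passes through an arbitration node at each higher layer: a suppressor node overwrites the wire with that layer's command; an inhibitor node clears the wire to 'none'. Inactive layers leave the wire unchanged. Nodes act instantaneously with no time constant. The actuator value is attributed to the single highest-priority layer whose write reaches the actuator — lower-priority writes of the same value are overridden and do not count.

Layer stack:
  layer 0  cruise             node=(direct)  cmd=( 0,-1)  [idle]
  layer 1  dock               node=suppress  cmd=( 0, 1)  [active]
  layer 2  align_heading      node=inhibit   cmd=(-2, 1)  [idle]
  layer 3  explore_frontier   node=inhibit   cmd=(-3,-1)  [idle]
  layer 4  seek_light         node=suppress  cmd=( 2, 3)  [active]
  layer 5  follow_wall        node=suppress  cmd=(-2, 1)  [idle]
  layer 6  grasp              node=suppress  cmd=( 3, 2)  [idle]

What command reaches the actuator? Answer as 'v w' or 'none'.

L0 cruise: idle → wire = none
L1 dock: active, suppressor → wire = (0, 1)
L2 align_heading: idle → wire stays (0, 1)
L3 explore_frontier: idle → wire stays (0, 1)
L4 seek_light: active, suppressor → wire = (2, 3)
L5 follow_wall: idle → wire stays (2, 3)
L6 grasp: idle → wire stays (2, 3)
actuator = (2, 3)

2 3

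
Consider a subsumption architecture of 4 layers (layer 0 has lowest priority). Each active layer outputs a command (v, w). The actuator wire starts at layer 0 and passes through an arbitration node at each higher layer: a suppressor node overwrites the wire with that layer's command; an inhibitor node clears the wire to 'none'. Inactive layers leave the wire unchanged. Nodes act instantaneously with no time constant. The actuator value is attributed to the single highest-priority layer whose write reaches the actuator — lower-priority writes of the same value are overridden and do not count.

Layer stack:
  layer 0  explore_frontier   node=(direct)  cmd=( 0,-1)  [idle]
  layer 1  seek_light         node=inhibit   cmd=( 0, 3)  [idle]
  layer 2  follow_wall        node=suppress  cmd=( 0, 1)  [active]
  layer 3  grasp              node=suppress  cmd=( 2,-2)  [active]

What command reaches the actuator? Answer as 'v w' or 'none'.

[0] explore_frontier off; wire := none
[1] seek_light off; pass none
[2] follow_wall on (suppress); wire := (0, 1)
[3] grasp on (suppress); wire := (2, -2)
output (2, -2)

2 -2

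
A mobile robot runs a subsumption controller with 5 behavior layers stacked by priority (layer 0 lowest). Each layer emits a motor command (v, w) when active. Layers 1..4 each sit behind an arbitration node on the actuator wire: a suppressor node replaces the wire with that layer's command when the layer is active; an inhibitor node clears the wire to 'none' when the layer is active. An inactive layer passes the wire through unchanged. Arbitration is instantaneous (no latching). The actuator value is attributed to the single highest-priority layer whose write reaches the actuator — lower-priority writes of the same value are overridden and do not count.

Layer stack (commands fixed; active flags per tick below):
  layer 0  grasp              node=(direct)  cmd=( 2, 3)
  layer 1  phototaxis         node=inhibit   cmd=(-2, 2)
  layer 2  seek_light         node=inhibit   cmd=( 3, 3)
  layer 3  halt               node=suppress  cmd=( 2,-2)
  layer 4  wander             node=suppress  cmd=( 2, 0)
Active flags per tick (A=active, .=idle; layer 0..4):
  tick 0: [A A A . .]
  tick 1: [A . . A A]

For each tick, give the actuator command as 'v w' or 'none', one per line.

tick 0:
  [0] grasp on; wire := (2, 3)
  [1] phototaxis on (inhibit); wire := none
  [2] seek_light on (inhibit); wire := none
  [3] halt off; pass none
  [4] wander off; pass none
  output none
tick 1:
  [0] grasp on; wire := (2, 3)
  [1] phototaxis off; pass (2, 3)
  [2] seek_light off; pass (2, 3)
  [3] halt on (suppress); wire := (2, -2)
  [4] wander on (suppress); wire := (2, 0)
  output (2, 0)

none
2 0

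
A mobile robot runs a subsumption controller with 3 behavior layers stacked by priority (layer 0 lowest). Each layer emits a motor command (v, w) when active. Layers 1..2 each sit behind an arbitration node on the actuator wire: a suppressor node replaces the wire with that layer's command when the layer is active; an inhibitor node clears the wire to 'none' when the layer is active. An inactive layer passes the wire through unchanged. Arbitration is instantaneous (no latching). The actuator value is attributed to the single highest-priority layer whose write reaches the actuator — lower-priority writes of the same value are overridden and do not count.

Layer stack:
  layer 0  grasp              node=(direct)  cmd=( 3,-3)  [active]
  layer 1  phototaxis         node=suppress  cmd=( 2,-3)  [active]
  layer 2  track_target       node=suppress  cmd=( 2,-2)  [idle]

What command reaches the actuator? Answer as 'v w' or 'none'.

2 -3

layer 0 (grasp) active — direct: (3, -3)
layer 1 (phototaxis) active — suppresses: (2, -3)
layer 2 (track_target) idle — unchanged: (2, -3)
→ actuator (2, -3)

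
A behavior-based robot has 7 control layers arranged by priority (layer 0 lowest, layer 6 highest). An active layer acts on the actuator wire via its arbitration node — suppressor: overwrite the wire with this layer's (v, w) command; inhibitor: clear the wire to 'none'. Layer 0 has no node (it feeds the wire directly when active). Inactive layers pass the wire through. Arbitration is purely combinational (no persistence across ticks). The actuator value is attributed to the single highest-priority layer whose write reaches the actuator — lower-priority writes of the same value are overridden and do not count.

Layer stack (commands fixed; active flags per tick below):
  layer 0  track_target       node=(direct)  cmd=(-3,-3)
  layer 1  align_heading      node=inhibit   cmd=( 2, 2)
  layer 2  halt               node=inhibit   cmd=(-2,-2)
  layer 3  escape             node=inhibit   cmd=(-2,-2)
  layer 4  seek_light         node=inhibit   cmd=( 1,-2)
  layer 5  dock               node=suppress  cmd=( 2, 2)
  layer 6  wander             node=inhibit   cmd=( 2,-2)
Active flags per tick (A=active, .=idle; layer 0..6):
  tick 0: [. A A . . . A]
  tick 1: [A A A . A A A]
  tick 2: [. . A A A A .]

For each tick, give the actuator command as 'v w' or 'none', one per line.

tick 0:
  [0] track_target off; wire := none
  [1] align_heading on (inhibit); wire := none
  [2] halt on (inhibit); wire := none
  [3] escape off; pass none
  [4] seek_light off; pass none
  [5] dock off; pass none
  [6] wander on (inhibit); wire := none
  output none
tick 1:
  [0] track_target on; wire := (-3, -3)
  [1] align_heading on (inhibit); wire := none
  [2] halt on (inhibit); wire := none
  [3] escape off; pass none
  [4] seek_light on (inhibit); wire := none
  [5] dock on (suppress); wire := (2, 2)
  [6] wander on (inhibit); wire := none
  output none
tick 2:
  [0] track_target off; wire := none
  [1] align_heading off; pass none
  [2] halt on (inhibit); wire := none
  [3] escape on (inhibit); wire := none
  [4] seek_light on (inhibit); wire := none
  [5] dock on (suppress); wire := (2, 2)
  [6] wander off; pass (2, 2)
  output (2, 2)

none
none
2 2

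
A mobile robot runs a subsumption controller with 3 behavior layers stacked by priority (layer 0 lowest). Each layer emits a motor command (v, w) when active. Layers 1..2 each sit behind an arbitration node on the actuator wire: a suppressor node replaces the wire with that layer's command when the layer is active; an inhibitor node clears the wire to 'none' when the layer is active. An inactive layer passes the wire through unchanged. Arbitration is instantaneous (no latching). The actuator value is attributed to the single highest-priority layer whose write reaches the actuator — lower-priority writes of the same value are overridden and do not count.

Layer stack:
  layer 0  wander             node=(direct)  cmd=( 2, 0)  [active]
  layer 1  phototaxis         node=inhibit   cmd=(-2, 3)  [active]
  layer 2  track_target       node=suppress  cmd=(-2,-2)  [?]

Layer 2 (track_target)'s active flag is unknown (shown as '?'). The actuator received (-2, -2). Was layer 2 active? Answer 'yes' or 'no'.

yes

If layer 2 is active=yes:
  actuator would be (-2, -2)
If layer 2 is active=no:
  actuator would be none
Observed (-2, -2), so layer 2 was active.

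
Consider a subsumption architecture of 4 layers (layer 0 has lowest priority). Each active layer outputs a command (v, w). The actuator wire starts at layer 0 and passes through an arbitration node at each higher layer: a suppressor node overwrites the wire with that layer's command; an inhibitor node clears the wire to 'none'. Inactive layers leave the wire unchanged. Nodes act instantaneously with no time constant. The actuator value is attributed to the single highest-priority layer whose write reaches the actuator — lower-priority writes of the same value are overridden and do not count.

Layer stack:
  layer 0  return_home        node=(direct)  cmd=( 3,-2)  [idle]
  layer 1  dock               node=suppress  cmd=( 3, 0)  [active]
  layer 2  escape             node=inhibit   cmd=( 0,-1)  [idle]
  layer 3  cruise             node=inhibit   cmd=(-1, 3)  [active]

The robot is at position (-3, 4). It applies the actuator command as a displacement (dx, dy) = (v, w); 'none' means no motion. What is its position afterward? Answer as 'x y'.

L0 return_home: idle → wire = none
L1 dock: active, suppressor → wire = (3, 0)
L2 escape: idle → wire stays (3, 0)
L3 cruise: active, inhibitor → wire = none
actuator = none
position: (-3, 4) + none = (-3, 4)

-3 4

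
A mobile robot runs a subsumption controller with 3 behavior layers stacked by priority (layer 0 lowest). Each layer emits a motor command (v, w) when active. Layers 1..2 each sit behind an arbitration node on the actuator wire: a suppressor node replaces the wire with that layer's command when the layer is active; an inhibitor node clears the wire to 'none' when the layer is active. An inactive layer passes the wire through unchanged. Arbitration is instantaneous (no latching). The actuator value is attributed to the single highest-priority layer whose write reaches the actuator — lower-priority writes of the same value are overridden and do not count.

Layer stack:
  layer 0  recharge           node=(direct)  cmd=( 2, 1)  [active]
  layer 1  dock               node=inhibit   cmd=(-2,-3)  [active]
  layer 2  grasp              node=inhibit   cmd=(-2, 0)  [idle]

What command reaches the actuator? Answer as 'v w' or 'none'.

none

layer 0 (recharge) active — direct: (2, 1)
layer 1 (dock) active — inhibits: none
layer 2 (grasp) idle — unchanged: none
→ actuator none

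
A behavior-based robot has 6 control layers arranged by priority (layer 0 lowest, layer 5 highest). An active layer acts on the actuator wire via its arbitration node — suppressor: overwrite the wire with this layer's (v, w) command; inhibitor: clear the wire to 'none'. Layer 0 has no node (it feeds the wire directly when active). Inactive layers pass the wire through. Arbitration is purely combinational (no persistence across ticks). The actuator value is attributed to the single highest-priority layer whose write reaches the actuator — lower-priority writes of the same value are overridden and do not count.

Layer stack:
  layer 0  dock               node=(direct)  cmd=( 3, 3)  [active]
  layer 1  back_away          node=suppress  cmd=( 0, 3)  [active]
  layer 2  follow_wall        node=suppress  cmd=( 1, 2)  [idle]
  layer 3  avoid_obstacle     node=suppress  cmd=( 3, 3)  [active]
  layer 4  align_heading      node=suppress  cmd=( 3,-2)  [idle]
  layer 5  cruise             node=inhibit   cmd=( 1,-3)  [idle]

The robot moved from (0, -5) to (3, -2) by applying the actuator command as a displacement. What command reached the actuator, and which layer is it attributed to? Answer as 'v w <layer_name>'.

3 3 avoid_obstacle

displacement = (3, -2) − (0, -5) = (3, 3)
L0 dock: active, feeds wire = (3, 3)
L1 back_away: active, suppressor → wire = (0, 3)
L2 follow_wall: idle → wire stays (0, 3)
L3 avoid_obstacle: active, suppressor → wire = (3, 3)
L4 align_heading: idle → wire stays (3, 3)
L5 cruise: idle → wire stays (3, 3)
actuator = (3, 3) — from layer 3 (avoid_obstacle)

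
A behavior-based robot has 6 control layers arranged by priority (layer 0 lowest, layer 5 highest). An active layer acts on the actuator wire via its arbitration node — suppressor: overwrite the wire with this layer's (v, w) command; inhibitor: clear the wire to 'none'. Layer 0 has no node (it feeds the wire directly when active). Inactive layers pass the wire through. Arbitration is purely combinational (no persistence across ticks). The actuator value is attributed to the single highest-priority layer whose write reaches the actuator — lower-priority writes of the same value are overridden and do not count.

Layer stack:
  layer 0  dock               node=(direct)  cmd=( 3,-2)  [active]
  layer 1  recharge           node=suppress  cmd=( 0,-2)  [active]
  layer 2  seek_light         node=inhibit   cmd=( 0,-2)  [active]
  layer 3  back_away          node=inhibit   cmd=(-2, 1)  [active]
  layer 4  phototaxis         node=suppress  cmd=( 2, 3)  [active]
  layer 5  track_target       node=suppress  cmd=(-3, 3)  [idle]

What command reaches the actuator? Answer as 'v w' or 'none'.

layer 0 (dock) active — direct: (3, -2)
layer 1 (recharge) active — suppresses: (0, -2)
layer 2 (seek_light) active — inhibits: none
layer 3 (back_away) active — inhibits: none
layer 4 (phototaxis) active — suppresses: (2, 3)
layer 5 (track_target) idle — unchanged: (2, 3)
→ actuator (2, 3)

2 3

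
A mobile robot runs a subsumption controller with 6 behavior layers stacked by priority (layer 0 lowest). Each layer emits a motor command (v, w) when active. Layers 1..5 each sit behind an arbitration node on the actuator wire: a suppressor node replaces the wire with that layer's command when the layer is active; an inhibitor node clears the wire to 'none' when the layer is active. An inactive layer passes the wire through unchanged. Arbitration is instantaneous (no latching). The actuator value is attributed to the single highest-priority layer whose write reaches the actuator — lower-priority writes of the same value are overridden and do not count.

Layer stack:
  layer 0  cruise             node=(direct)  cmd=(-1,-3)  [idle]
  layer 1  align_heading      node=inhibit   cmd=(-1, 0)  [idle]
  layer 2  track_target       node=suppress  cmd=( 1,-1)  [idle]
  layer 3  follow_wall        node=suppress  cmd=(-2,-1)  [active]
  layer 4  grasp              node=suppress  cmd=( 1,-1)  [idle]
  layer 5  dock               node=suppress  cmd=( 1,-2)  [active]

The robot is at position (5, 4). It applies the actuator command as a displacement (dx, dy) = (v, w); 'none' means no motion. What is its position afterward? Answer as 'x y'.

6 2

layer 0 (cruise) idle — none
layer 1 (align_heading) idle — unchanged: none
layer 2 (track_target) idle — unchanged: none
layer 3 (follow_wall) active — suppresses: (-2, -1)
layer 4 (grasp) idle — unchanged: (-2, -1)
layer 5 (dock) active — suppresses: (1, -2)
→ actuator (1, -2)
position: (5, 4) + (1, -2) = (6, 2)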